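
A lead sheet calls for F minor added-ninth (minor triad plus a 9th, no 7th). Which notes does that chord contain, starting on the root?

F, Ab, C, G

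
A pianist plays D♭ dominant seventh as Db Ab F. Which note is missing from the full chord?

Cb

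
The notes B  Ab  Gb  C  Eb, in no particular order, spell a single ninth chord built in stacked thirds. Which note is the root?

Arranged so that each adjacent pair is a third by letter name: Ab – C – Eb – Gb – B.
The bottom of that stack, Ab, is the root (this is Ab dominant seventh sharp nine).

Ab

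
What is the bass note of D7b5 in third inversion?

C

D7b5 = D–F#–Ab–C. Third inversion → seventh in the bass = C.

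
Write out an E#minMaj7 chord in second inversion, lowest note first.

In root position, E#minMaj7 is E#–G#–B#–D##.
Second inversion puts the fifth (B#) in the bass.

B#  D##  E#  G#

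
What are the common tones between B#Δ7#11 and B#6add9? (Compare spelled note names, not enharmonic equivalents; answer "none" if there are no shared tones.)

B#Δ7#11: B# D## F## A## E##
B#6add9: B# D## F## G## C##
Common to both → B#, D##, F##.

B# – D## – F##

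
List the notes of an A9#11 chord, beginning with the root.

Root A, quality dominant ninth sharp eleven:
- root: A
- major 3rd: C#
- perfect 5th: E
- minor 7th: G
- major 9th: B
- augmented 11th: D#

A C# E G B D#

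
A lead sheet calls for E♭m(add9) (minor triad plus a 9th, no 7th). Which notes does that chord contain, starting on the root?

Eb – Gb – Bb – F

E♭m(add9) is a minor added-ninth built on Eb.
Eb — root
Gb — minor 3rd
Bb — perfect 5th
F — major 9th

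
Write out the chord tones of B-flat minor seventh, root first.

Bb, Db, F, Ab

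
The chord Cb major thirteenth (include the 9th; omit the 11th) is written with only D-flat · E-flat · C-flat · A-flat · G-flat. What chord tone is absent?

B-flat

The full Cb major thirteenth chord is C-flat, E-flat, G-flat, B-flat, D-flat, A-flat.
Comparing with the voicing, the major 7th (7th) — B-flat — is absent.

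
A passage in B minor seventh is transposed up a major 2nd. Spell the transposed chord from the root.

C-sharp  E  G-sharp  B

B up a major 2nd → C-sharp. New chord: C-sharp minor seventh.
Root: C-sharp
Minor 3rd (3rd): E
Perfect 5th (5th): G-sharp
Minor 7th (7th): B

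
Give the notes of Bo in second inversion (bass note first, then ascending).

F, B, D

Bo = B–D–F; second inversion → fifth (F) lowest.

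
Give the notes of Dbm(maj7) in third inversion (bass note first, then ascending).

Dbm(maj7) = Db–Fb–Ab–C; third inversion → seventh (C) lowest.

C – Db – Fb – Ab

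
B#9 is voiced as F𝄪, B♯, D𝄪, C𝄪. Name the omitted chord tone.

A♯

B#9 = B♯, D𝄪, F𝄪, A♯, C𝄪. The voicing lacks the 7th (minor 7th), A♯.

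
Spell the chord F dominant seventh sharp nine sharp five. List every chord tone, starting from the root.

Root F, quality dominant seventh sharp nine sharp five:
root → F
3rd (major 3rd) → A
5th (augmented 5th) → C#
7th (minor 7th) → Eb
9th (augmented 9th) → G#

F, A, C#, Eb, G#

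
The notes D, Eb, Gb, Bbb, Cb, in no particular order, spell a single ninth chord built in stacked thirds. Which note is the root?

Arranged so that each adjacent pair is a third by letter name: Cb – Eb – Gb – Bbb – D.
The bottom of that stack, Cb, is the root (this is Cb dominant seventh sharp nine).

Cb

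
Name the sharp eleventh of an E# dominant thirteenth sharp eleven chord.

A-double-sharp

Root of E# dominant thirteenth sharp eleven = E-sharp. The 11th is an augmented 11th: E-sharp up an augmented 11th → A-double-sharp.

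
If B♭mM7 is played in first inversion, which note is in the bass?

B♭mM7 = Bb–Db–F–A. First inversion → third in the bass = Db.

Db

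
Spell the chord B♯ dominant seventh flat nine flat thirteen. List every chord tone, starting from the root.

B♯ dominant seventh flat nine flat thirteen is a dominant seventh flat nine flat thirteen built on B#.
root → B#
3rd (major 3rd) → D##
5th (perfect 5th) → F##
7th (minor 7th) → A#
9th (minor 9th) → C#
13th (minor 13th) → G#

B# D## F## A# C# G#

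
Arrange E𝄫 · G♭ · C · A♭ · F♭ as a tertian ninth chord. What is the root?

F♭

Arranged so that each adjacent pair is a third by letter name: F♭ – A♭ – C – E𝄫 – G♭.
The bottom of that stack, F♭, is the root (this is F♭ dominant ninth sharp five).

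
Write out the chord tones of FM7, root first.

FM7 is a major seventh built on F.
Root: F
Major 3rd (3rd): A
Perfect 5th (5th): C
Major 7th (7th): E

F, A, C, E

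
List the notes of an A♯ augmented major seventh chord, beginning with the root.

A♯  C𝄪  E𝄪  G𝄪

A♯ augmented major seventh: augmented major seventh on A♯.
A♯ — root
C𝄪 — major 3rd
E𝄪 — augmented 5th
G𝄪 — major 7th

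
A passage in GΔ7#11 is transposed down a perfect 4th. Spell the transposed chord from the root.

D, F♯, A, C♯, G♯

G down a perfect 4th → D. New chord: D major seventh sharp eleven.
root → D
3rd (major 3rd) → F♯
5th (perfect 5th) → A
7th (major 7th) → C♯
11th (augmented 11th) → G♯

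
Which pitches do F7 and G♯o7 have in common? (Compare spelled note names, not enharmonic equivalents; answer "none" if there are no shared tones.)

F7 = F, A, C, E♭.
G♯o7 = G♯, B, D, F.
Shared: F.

F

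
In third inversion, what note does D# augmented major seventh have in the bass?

C-double-sharp

D# augmented major seventh in root position is D-sharp–F-double-sharp–A-double-sharp–C-double-sharp.
Third inversion places the seventh in the bass, which is C-double-sharp.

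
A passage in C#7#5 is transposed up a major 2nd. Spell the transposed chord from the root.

A major 2nd up from C♯ is D♯, so the new chord is D♯ augmented seventh.
- root: D♯
- major 3rd: F𝄪
- augmented 5th: A𝄪
- minor 7th: C♯

D♯  F𝄪  A𝄪  C♯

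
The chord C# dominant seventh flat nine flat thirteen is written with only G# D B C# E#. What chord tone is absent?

The full C# dominant seventh flat nine flat thirteen chord is C#, E#, G#, B, D, A.
Comparing with the voicing, the minor 13th (13th) — A — is absent.

A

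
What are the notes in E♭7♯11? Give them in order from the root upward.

Eb G Bb Db A

Root Eb, quality dominant seventh sharp eleven:
root → Eb
3rd (major 3rd) → G
5th (perfect 5th) → Bb
7th (minor 7th) → Db
11th (augmented 11th) → A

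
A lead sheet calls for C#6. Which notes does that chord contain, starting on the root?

Root C#, quality major sixth:
root → C#
3rd (major 3rd) → E#
5th (perfect 5th) → G#
6th (major 6th) → A#

C# – E# – G# – A#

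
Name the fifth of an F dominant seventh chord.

C

F dominant seventh is built on F; its 5th is a perfect 5th above the root.
A fifth above F uses the letter C, and the perfect 5th above F is C.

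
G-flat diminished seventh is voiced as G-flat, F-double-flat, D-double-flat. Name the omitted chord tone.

The full G-flat diminished seventh chord is G-flat, B-double-flat, D-double-flat, F-double-flat.
Comparing with the voicing, the minor 3rd (3rd) — B-double-flat — is absent.

B-double-flat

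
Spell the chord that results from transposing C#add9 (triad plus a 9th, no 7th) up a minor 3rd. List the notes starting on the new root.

C♯ up a minor 3rd → E. New chord: E added-ninth.
Root: E
Major 3rd (3rd): G♯
Perfect 5th (5th): B
Major 9th (9th): F♯

E – G♯ – B – F♯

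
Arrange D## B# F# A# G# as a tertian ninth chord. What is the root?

G#

Stacking in thirds gives G# – B# – D## – F# – A#, so G# is the root — G# dominant ninth sharp five.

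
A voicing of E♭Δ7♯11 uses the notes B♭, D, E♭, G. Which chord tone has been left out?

A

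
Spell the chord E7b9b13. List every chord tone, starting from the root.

E  G♯  B  D  F  C

E7b9b13 is a dominant seventh flat nine flat thirteen built on E.
- root: E
- major 3rd: G♯
- perfect 5th: B
- minor 7th: D
- minor 9th: F
- minor 13th: C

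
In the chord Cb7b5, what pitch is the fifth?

G𝄫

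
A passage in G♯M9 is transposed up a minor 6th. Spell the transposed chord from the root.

A minor 6th up from G# is E, so the new chord is E major ninth.
- root: E
- major 3rd: G#
- perfect 5th: B
- major 7th: D#
- major 9th: F#

E  G#  B  D#  F#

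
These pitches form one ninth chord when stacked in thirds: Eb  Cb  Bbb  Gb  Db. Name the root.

Cb

Arranged so that each adjacent pair is a third by letter name: Cb – Eb – Gb – Bbb – Db.
The bottom of that stack, Cb, is the root (this is Cb dominant ninth).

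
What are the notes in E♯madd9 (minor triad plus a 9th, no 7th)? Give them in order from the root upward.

E♯madd9 is a minor added-ninth built on E#.
E# — root
G# — minor 3rd
B# — perfect 5th
F## — major 9th

E#, G#, B#, F##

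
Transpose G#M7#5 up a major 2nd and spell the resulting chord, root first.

G# up a major 2nd → A#. New chord: A# augmented major seventh.
A# — root
C## — major 3rd
E## — augmented 5th
G## — major 7th

A#, C##, E##, G##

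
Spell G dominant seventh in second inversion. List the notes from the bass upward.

In root position, G dominant seventh is G–B–D–F.
Second inversion puts the fifth (D) in the bass.

D – F – G – B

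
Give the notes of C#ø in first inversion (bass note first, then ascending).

E G B C#

C#ø = C#–E–G–B; first inversion → third (E) lowest.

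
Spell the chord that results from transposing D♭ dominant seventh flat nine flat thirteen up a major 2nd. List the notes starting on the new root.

E-flat  G  B-flat  D-flat  F-flat  C-flat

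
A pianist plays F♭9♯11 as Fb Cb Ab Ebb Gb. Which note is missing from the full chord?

F♭9♯11 = Fb, Ab, Cb, Ebb, Gb, Bb. The voicing lacks the 11th (augmented 11th), Bb.

Bb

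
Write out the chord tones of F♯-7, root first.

F#, A, C#, E

Root F#, quality minor seventh:
Root: F#
Minor 3rd (3rd): A
Perfect 5th (5th): C#
Minor 7th (7th): E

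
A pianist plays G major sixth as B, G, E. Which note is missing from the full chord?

D

G major sixth = G, B, D, E. The voicing lacks the 5th (perfect 5th), D.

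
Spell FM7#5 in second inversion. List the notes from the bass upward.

In root position, FM7#5 is F–A–C♯–E.
Second inversion puts the fifth (C♯) in the bass.

C♯ – E – F – A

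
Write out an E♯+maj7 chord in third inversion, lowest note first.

D##, E#, G##, B##

E♯+maj7 = E#–G##–B##–D##; third inversion → seventh (D##) lowest.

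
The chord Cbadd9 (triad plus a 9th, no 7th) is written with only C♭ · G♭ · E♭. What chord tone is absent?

D♭

Cbadd9 = C♭, E♭, G♭, D♭. The voicing lacks the 9th (major 9th), D♭.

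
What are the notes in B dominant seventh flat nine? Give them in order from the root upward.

B – D-sharp – F-sharp – A – C

B dominant seventh flat nine is a dominant seventh flat nine built on B.
- root: B
- major 3rd: D-sharp
- perfect 5th: F-sharp
- minor 7th: A
- minor 9th: C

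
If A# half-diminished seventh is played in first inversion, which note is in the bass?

C-sharp

A# half-diminished seventh = A-sharp–C-sharp–E–G-sharp. First inversion → third in the bass = C-sharp.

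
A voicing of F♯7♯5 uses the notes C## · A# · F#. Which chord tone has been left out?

E

The full F♯7♯5 chord is F#, A#, C##, E.
Comparing with the voicing, the minor 7th (7th) — E — is absent.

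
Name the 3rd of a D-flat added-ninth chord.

F

Root of D-flat added-ninth = D-flat. The 3rd is a major 3rd: D-flat up a major 3rd → F.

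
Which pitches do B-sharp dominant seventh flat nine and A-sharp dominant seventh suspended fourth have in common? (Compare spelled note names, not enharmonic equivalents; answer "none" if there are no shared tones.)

A-sharp

B-sharp dominant seventh flat nine: B-sharp D-double-sharp F-double-sharp A-sharp C-sharp
A-sharp dominant seventh suspended fourth: A-sharp D-sharp E-sharp G-sharp
Common to both → A-sharp.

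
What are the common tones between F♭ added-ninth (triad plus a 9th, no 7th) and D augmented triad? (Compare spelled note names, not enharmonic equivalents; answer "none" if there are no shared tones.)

none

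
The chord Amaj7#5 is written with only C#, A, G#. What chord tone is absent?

The full Amaj7#5 chord is A, C#, E#, G#.
Comparing with the voicing, the augmented 5th (5th) — E# — is absent.

E#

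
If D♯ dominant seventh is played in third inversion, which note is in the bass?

D♯ dominant seventh in root position is D-sharp–F-double-sharp–A-sharp–C-sharp.
Third inversion places the seventh in the bass, which is C-sharp.

C-sharp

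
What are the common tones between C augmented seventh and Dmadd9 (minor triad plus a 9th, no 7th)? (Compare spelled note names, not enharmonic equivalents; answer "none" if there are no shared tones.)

C augmented seventh = C, E, G#, Bb.
Dmadd9 = D, F, A, E.
Shared: E.

E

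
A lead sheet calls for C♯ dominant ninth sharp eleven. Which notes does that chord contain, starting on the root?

C♯ dominant ninth sharp eleven: dominant ninth sharp eleven on C#.
root → C#
3rd (major 3rd) → E#
5th (perfect 5th) → G#
7th (minor 7th) → B
9th (major 9th) → D#
11th (augmented 11th) → F##

C# E# G# B D# F##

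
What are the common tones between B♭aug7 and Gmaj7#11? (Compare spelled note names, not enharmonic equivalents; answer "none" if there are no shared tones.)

B♭aug7: Bb D F# Ab
Gmaj7#11: G B D F# C#
Common to both → D, F#.

D – F#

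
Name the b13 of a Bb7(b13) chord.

Root of Bb7(b13) = Bb. The 13th is a minor 13th: Bb up a minor 13th → Gb.

Gb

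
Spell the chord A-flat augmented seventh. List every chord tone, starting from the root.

A-flat, C, E, G-flat

A-flat augmented seventh is an augmented seventh built on A-flat.
- root: A-flat
- major 3rd: C
- augmented 5th: E
- minor 7th: G-flat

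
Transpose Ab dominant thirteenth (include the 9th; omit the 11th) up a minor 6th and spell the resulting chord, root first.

F-flat  A-flat  C-flat  E-double-flat  G-flat  D-flat

A minor 6th up from A-flat is F-flat, so the new chord is F-flat dominant thirteenth.
F-flat — root
A-flat — major 3rd
C-flat — perfect 5th
E-double-flat — minor 7th
G-flat — major 9th
D-flat — major 13th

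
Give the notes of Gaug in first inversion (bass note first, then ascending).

B  D♯  G

Gaug = G–B–D♯; first inversion → third (B) lowest.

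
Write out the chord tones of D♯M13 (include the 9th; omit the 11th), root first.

Root D#, quality major thirteenth:
Root: D#
Major 3rd (3rd): F##
Perfect 5th (5th): A#
Major 7th (7th): C##
Major 9th (9th): E#
Major 13th (13th): B#

D# F## A# C## E# B#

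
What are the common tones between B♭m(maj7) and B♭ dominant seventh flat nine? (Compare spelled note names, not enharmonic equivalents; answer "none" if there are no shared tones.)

B♭m(maj7) = Bb, Db, F, A.
B♭ dominant seventh flat nine = Bb, D, F, Ab, Cb.
Shared: Bb, F.

Bb F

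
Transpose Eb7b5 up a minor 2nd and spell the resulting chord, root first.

E♭ up a minor 2nd → F♭. New chord: F♭ dominant seventh flat five.
F♭ — root
A♭ — major 3rd
C𝄫 — diminished 5th
E𝄫 — minor 7th

F♭ – A♭ – C𝄫 – E𝄫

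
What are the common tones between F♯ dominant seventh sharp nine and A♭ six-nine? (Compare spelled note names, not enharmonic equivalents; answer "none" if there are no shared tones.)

none

F♯ dominant seventh sharp nine: F-sharp A-sharp C-sharp E G-double-sharp
A♭ six-nine: A-flat C E-flat F B-flat
Common to both → none.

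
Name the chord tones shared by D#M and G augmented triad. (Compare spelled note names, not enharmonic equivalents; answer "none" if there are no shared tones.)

D#M = D#, F##, A#.
G augmented triad = G, B, D#.
Shared: D#.

D#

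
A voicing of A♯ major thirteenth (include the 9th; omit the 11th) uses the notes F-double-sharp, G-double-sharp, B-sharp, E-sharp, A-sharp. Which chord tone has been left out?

The full A♯ major thirteenth chord is A-sharp, C-double-sharp, E-sharp, G-double-sharp, B-sharp, F-double-sharp.
Comparing with the voicing, the major 3rd (3rd) — C-double-sharp — is absent.

C-double-sharp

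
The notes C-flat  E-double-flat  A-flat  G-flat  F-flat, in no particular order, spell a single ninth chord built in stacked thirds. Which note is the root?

F-flat

Arranged so that each adjacent pair is a third by letter name: F-flat – A-flat – C-flat – E-double-flat – G-flat.
The bottom of that stack, F-flat, is the root (this is F-flat dominant ninth).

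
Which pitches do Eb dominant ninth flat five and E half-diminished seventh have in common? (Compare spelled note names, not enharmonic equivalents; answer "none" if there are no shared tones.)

Eb dominant ninth flat five: E♭ G B𝄫 D♭ F
E half-diminished seventh: E G B♭ D
Common to both → G.

G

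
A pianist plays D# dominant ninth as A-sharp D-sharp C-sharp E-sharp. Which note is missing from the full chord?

F-double-sharp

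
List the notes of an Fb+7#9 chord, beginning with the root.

Root Fb, quality dominant seventh sharp nine sharp five:
- root: Fb
- major 3rd: Ab
- augmented 5th: C
- minor 7th: Ebb
- augmented 9th: G

Fb  Ab  C  Ebb  G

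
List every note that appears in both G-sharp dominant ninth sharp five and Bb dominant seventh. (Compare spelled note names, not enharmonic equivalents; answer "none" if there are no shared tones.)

none

G-sharp dominant ninth sharp five = G-sharp, B-sharp, D-double-sharp, F-sharp, A-sharp.
Bb dominant seventh = B-flat, D, F, A-flat.
Shared: none.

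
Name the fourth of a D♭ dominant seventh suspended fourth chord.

D♭ dominant seventh suspended fourth is built on D-flat; its 4th is a perfect 4th above the root.
A fourth above D uses the letter G, and the perfect 4th above D-flat is G-flat.

G-flat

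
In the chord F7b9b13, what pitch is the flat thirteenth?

Db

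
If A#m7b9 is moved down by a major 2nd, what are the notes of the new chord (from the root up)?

G♯ B D♯ F♯ A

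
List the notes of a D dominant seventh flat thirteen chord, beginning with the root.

D dominant seventh flat thirteen is a dominant seventh flat thirteen built on D.
- root: D
- major 3rd: F#
- perfect 5th: A
- minor 7th: C
- minor 13th: Bb

D  F#  A  C  Bb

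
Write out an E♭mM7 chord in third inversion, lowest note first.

D – E♭ – G♭ – B♭

In root position, E♭mM7 is E♭–G♭–B♭–D.
Third inversion puts the seventh (D) in the bass.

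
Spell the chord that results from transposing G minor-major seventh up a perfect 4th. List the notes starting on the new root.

A perfect 4th up from G is C, so the new chord is C minor-major seventh.
Root: C
Minor 3rd (3rd): Eb
Perfect 5th (5th): G
Major 7th (7th): B

C, Eb, G, B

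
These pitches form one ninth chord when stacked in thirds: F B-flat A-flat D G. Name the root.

G

Arranged so that each adjacent pair is a third by letter name: G – B-flat – D – F – A-flat.
The bottom of that stack, G, is the root (this is G minor seventh flat nine).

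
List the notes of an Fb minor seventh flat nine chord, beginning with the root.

Fb minor seventh flat nine is a minor seventh flat nine built on F-flat.
Root: F-flat
Minor 3rd (3rd): A-double-flat
Perfect 5th (5th): C-flat
Minor 7th (7th): E-double-flat
Minor 9th (9th): G-double-flat

F-flat, A-double-flat, C-flat, E-double-flat, G-double-flat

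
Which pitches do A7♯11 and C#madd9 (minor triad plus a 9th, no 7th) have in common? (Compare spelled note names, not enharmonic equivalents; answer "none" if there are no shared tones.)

A7♯11 = A, C♯, E, G, D♯.
C#madd9 = C♯, E, G♯, D♯.
Shared: C♯, E, D♯.

C♯  E  D♯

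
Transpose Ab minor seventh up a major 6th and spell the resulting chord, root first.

Ab up a major 6th → F. New chord: F minor seventh.
F — root
Ab — minor 3rd
C — perfect 5th
Eb — minor 7th

F  Ab  C  Eb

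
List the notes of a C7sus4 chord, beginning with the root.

C7sus4 is a dominant seventh suspended fourth built on C.
- root: C
- perfect 4th: F
- perfect 5th: G
- minor 7th: B♭

C F G B♭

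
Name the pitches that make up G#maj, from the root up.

G♯, B♯, D♯

G#maj is a major triad built on G♯.
- root: G♯
- major 3rd: B♯
- perfect 5th: D♯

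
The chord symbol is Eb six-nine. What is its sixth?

C

Root of Eb six-nine = Eb. The 6th is a major 6th: Eb up a major 6th → C.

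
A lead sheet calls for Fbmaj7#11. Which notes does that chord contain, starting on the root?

Fbmaj7#11: major seventh sharp eleven on Fb.
Root: Fb
Major 3rd (3rd): Ab
Perfect 5th (5th): Cb
Major 7th (7th): Eb
Augmented 11th (11th): Bb

Fb Ab Cb Eb Bb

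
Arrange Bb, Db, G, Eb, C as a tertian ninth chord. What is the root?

Arranged so that each adjacent pair is a third by letter name: C – Eb – G – Bb – Db.
The bottom of that stack, C, is the root (this is C minor seventh flat nine).

C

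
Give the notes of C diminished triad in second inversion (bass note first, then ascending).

In root position, C diminished triad is C–E-flat–G-flat.
Second inversion puts the fifth (G-flat) in the bass.

G-flat, C, E-flat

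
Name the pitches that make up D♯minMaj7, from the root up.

D♯minMaj7 is a minor-major seventh built on D#.
D# — root
F# — minor 3rd
A# — perfect 5th
C## — major 7th

D# F# A# C##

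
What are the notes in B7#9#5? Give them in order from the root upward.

B7#9#5: dominant seventh sharp nine sharp five on B.
B — root
D# — major 3rd
F## — augmented 5th
A — minor 7th
C## — augmented 9th

B D# F## A C##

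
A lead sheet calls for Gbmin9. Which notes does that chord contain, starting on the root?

Gbmin9: minor ninth on Gb.
root → Gb
3rd (minor 3rd) → Bbb
5th (perfect 5th) → Db
7th (minor 7th) → Fb
9th (major 9th) → Ab

Gb – Bbb – Db – Fb – Ab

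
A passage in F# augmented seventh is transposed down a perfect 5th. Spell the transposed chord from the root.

B, D-sharp, F-double-sharp, A

A perfect 5th down from F-sharp is B, so the new chord is B augmented seventh.
Root: B
Major 3rd (3rd): D-sharp
Augmented 5th (5th): F-double-sharp
Minor 7th (7th): A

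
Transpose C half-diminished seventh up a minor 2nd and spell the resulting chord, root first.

A minor 2nd up from C is Db, so the new chord is Db half-diminished seventh.
root → Db
3rd (minor 3rd) → Fb
5th (diminished 5th) → Abb
7th (minor 7th) → Cb

Db, Fb, Abb, Cb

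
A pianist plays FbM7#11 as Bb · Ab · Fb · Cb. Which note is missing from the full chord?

Eb

FbM7#11 = Fb, Ab, Cb, Eb, Bb. The voicing lacks the 7th (major 7th), Eb.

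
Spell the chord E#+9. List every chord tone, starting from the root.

E# G## B## D# F##

E#+9: dominant ninth sharp five on E#.
E# — root
G## — major 3rd
B## — augmented 5th
D# — minor 7th
F## — major 9th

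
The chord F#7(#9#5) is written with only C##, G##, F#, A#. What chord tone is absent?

F#7(#9#5) = F#, A#, C##, E, G##. The voicing lacks the 7th (minor 7th), E.

E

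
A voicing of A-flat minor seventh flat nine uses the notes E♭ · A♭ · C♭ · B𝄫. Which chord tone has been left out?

G♭

The full A-flat minor seventh flat nine chord is A♭, C♭, E♭, G♭, B𝄫.
Comparing with the voicing, the minor 7th (7th) — G♭ — is absent.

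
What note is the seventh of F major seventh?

E

Root of F major seventh = F. The 7th is a major 7th: F up a major 7th → E.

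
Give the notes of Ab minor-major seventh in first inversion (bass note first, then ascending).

Ab minor-major seventh = A-flat–C-flat–E-flat–G; first inversion → third (C-flat) lowest.

C-flat, E-flat, G, A-flat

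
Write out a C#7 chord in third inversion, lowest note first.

B – C# – E# – G#

In root position, C#7 is C#–E#–G#–B.
Third inversion puts the seventh (B) in the bass.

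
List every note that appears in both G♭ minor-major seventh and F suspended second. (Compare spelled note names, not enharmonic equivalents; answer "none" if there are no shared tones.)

F

G♭ minor-major seventh: G-flat B-double-flat D-flat F
F suspended second: F G C
Common to both → F.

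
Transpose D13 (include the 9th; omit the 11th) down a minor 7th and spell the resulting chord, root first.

E  G♯  B  D  F♯  C♯

A minor 7th down from D is E, so the new chord is E dominant thirteenth.
root → E
3rd (major 3rd) → G♯
5th (perfect 5th) → B
7th (minor 7th) → D
9th (major 9th) → F♯
13th (major 13th) → C♯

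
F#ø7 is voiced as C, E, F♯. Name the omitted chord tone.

A

The full F#ø7 chord is F♯, A, C, E.
Comparing with the voicing, the minor 3rd (3rd) — A — is absent.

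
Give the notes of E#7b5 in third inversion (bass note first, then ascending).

D# E# G## B

In root position, E#7b5 is E#–G##–B–D#.
Third inversion puts the seventh (D#) in the bass.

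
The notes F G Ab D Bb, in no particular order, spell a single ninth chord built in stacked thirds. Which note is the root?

G

Arranged so that each adjacent pair is a third by letter name: G – Bb – D – F – Ab.
The bottom of that stack, G, is the root (this is G minor seventh flat nine).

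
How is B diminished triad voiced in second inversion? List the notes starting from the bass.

In root position, B diminished triad is B–D–F.
Second inversion puts the fifth (F) in the bass.

F, B, D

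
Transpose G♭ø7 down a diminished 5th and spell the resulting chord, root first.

C, Eb, Gb, Bb

Transposed root: Gb → C (diminished 5th down). So we spell C half-diminished seventh:
root → C
3rd (minor 3rd) → Eb
5th (diminished 5th) → Gb
7th (minor 7th) → Bb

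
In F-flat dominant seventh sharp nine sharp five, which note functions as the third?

Ab

F-flat dominant seventh sharp nine sharp five is built on Fb; its 3rd is a major 3rd above the root.
A third above F uses the letter A, and the major 3rd above Fb is Ab.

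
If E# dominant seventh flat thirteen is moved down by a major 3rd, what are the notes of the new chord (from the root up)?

C# – E# – G# – B – A

Transposed root: E# → C# (major 3rd down). So we spell C# dominant seventh flat thirteen:
root → C#
3rd (major 3rd) → E#
5th (perfect 5th) → G#
7th (minor 7th) → B
13th (minor 13th) → A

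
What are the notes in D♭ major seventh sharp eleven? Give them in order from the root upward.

D♭ major seventh sharp eleven is a major seventh sharp eleven built on D-flat.
- root: D-flat
- major 3rd: F
- perfect 5th: A-flat
- major 7th: C
- augmented 11th: G

D-flat – F – A-flat – C – G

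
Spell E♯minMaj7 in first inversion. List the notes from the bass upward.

G# – B# – D## – E#

In root position, E♯minMaj7 is E#–G#–B#–D##.
First inversion puts the third (G#) in the bass.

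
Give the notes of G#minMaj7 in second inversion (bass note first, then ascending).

G#minMaj7 = G#–B–D#–F##; second inversion → fifth (D#) lowest.

D#, F##, G#, B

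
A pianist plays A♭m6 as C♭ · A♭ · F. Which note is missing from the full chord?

A♭m6 = A♭, C♭, E♭, F. The voicing lacks the 5th (perfect 5th), E♭.

E♭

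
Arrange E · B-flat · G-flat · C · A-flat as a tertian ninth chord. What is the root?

A-flat

Stacking in thirds gives A-flat – C – E – G-flat – B-flat, so A-flat is the root — A-flat dominant ninth sharp five.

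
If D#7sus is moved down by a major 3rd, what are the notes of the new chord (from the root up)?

B  E  F#  A

A major 3rd down from D# is B, so the new chord is B dominant seventh suspended fourth.
- root: B
- perfect 4th: E
- perfect 5th: F#
- minor 7th: A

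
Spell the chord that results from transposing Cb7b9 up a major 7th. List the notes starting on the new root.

Cb up a major 7th → Bb. New chord: Bb dominant seventh flat nine.
Bb — root
D — major 3rd
F — perfect 5th
Ab — minor 7th
Cb — minor 9th

Bb D F Ab Cb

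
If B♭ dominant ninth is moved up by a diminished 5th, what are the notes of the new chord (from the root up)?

Bb up a diminished 5th → Fb. New chord: Fb dominant ninth.
root → Fb
3rd (major 3rd) → Ab
5th (perfect 5th) → Cb
7th (minor 7th) → Ebb
9th (major 9th) → Gb

Fb, Ab, Cb, Ebb, Gb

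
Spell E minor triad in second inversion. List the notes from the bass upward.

In root position, E minor triad is E–G–B.
Second inversion puts the fifth (B) in the bass.

B, E, G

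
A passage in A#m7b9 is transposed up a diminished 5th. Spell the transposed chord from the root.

E  G  B  D  F

Transposed root: A# → E (diminished 5th up). So we spell E minor seventh flat nine:
- root: E
- minor 3rd: G
- perfect 5th: B
- minor 7th: D
- minor 9th: F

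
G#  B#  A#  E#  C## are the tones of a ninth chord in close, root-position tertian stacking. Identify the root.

A#

Stacking in thirds gives A# – C## – E# – G# – B#, so A# is the root — A# dominant ninth.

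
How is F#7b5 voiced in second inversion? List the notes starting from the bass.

C, E, F#, A#

F#7b5 = F#–A#–C–E; second inversion → fifth (C) lowest.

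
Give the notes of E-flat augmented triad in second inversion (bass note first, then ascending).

B, E-flat, G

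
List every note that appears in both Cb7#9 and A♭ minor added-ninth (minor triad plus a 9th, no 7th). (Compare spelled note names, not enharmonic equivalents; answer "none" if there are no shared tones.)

C♭, E♭

Cb7#9 = C♭, E♭, G♭, B𝄫, D.
A♭ minor added-ninth = A♭, C♭, E♭, B♭.
Shared: C♭, E♭.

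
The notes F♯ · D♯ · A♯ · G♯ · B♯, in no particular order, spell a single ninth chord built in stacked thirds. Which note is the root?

Arranged so that each adjacent pair is a third by letter name: G♯ – B♯ – D♯ – F♯ – A♯.
The bottom of that stack, G♯, is the root (this is G♯ dominant ninth).

G♯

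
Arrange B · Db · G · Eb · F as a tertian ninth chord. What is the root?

Arranged so that each adjacent pair is a third by letter name: Eb – G – B – Db – F.
The bottom of that stack, Eb, is the root (this is Eb dominant ninth sharp five).

Eb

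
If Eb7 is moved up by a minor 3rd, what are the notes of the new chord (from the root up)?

A minor 3rd up from Eb is Gb, so the new chord is Gb dominant seventh.
Gb — root
Bb — major 3rd
Db — perfect 5th
Fb — minor 7th

Gb Bb Db Fb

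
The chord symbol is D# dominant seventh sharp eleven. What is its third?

D# dominant seventh sharp eleven is built on D-sharp; its 3rd is a major 3rd above the root.
A third above D uses the letter F, and the major 3rd above D-sharp is F-double-sharp.

F-double-sharp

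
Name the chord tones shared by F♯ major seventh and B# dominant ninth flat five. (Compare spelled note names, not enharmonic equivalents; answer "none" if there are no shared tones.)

F♯ major seventh = F-sharp, A-sharp, C-sharp, E-sharp.
B# dominant ninth flat five = B-sharp, D-double-sharp, F-sharp, A-sharp, C-double-sharp.
Shared: F-sharp, A-sharp.

F-sharp – A-sharp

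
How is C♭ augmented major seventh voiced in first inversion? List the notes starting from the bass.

Eb, G, Bb, Cb

In root position, C♭ augmented major seventh is Cb–Eb–G–Bb.
First inversion puts the third (Eb) in the bass.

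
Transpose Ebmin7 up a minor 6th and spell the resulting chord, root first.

Cb, Ebb, Gb, Bbb

Transposed root: Eb → Cb (minor 6th up). So we spell Cb minor seventh:
- root: Cb
- minor 3rd: Ebb
- perfect 5th: Gb
- minor 7th: Bbb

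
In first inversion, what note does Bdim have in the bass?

Bdim in root position is B–D–F.
First inversion places the third in the bass, which is D.

D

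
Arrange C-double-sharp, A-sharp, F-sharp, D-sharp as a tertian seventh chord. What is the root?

D-sharp

Arranged so that each adjacent pair is a third by letter name: D-sharp – F-sharp – A-sharp – C-double-sharp.
The bottom of that stack, D-sharp, is the root (this is D-sharp minor-major seventh).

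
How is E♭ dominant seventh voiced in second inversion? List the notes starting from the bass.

E♭ dominant seventh = E-flat–G–B-flat–D-flat; second inversion → fifth (B-flat) lowest.

B-flat D-flat E-flat G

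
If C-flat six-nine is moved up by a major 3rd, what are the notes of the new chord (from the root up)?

E-flat, G, B-flat, C, F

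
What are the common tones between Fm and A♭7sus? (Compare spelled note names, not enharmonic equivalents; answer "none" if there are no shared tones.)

Ab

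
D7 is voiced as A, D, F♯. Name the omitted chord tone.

D7 = D, F♯, A, C. The voicing lacks the 7th (minor 7th), C.

C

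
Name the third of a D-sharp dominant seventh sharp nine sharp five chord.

Root of D-sharp dominant seventh sharp nine sharp five = D-sharp. The 3rd is a major 3rd: D-sharp up a major 3rd → F-double-sharp.

F-double-sharp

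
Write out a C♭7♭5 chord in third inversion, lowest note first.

Bbb, Cb, Eb, Gbb

C♭7♭5 = Cb–Eb–Gbb–Bbb; third inversion → seventh (Bbb) lowest.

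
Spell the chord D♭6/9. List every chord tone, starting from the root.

D♭6/9 is a six-nine built on Db.
root → Db
3rd (major 3rd) → F
5th (perfect 5th) → Ab
6th (major 6th) → Bb
9th (major 9th) → Eb

Db  F  Ab  Bb  Eb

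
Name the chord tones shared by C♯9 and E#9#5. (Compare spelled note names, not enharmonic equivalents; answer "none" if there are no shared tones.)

C♯9: C# E# G# B D#
E#9#5: E# G## B## D# F##
Common to both → E#, D#.

E#, D#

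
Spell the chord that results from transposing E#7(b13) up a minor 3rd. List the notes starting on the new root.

G#  B#  D#  F#  E

E# up a minor 3rd → G#. New chord: G# dominant seventh flat thirteen.
root → G#
3rd (major 3rd) → B#
5th (perfect 5th) → D#
7th (minor 7th) → F#
13th (minor 13th) → E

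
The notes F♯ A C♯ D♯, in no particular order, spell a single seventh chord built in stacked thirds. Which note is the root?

D♯

Stacking in thirds gives D♯ – F♯ – A – C♯, so D♯ is the root — D♯ half-diminished seventh.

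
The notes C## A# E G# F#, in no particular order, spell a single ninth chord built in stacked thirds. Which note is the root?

Stacking in thirds gives F# – A# – C## – E – G#, so F# is the root — F# dominant ninth sharp five.

F#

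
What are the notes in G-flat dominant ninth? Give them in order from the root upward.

G-flat dominant ninth: dominant ninth on G-flat.
Root: G-flat
Major 3rd (3rd): B-flat
Perfect 5th (5th): D-flat
Minor 7th (7th): F-flat
Major 9th (9th): A-flat

G-flat, B-flat, D-flat, F-flat, A-flat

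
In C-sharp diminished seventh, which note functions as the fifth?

G

C-sharp diminished seventh is built on C-sharp; its 5th is a diminished 5th above the root.
A fifth above C uses the letter G, and the diminished 5th above C-sharp is G.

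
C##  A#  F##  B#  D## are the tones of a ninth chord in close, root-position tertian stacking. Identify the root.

B#

Stacking in thirds gives B# – D## – F## – A# – C##, so B# is the root — B# dominant ninth.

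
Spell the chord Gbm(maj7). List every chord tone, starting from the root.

Gb, Bbb, Db, F

Gbm(maj7): minor-major seventh on Gb.
Gb — root
Bbb — minor 3rd
Db — perfect 5th
F — major 7th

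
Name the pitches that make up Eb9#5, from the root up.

Eb9#5: dominant ninth sharp five on Eb.
Root: Eb
Major 3rd (3rd): G
Augmented 5th (5th): B
Minor 7th (7th): Db
Major 9th (9th): F

Eb – G – B – Db – F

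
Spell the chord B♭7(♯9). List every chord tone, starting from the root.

B♭7(♯9): dominant seventh sharp nine on Bb.
Bb — root
D — major 3rd
F — perfect 5th
Ab — minor 7th
C# — augmented 9th

Bb D F Ab C#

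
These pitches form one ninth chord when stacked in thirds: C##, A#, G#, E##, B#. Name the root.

A#

Arranged so that each adjacent pair is a third by letter name: A# – C## – E## – G# – B#.
The bottom of that stack, A#, is the root (this is A# dominant ninth sharp five).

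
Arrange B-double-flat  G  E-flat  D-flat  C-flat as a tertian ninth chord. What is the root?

C-flat

Stacking in thirds gives C-flat – E-flat – G – B-double-flat – D-flat, so C-flat is the root — C-flat dominant ninth sharp five.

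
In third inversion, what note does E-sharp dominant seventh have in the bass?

E-sharp dominant seventh = E♯–G𝄪–B♯–D♯. Third inversion → seventh in the bass = D♯.

D♯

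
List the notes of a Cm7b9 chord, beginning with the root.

C  E♭  G  B♭  D♭

Root C, quality minor seventh flat nine:
Root: C
Minor 3rd (3rd): E♭
Perfect 5th (5th): G
Minor 7th (7th): B♭
Minor 9th (9th): D♭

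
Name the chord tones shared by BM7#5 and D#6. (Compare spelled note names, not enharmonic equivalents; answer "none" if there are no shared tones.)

D#, F##, A#

BM7#5: B D# F## A#
D#6: D# F## A# B#
Common to both → D#, F##, A#.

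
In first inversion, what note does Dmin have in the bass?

F

Dmin in root position is D–F–A.
First inversion places the third in the bass, which is F.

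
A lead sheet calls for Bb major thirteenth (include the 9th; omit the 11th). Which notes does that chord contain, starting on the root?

Bb, D, F, A, C, G

Bb major thirteenth: major thirteenth on Bb.
root → Bb
3rd (major 3rd) → D
5th (perfect 5th) → F
7th (major 7th) → A
9th (major 9th) → C
13th (major 13th) → G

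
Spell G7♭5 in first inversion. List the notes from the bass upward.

G7♭5 = G–B–D♭–F; first inversion → third (B) lowest.

B, D♭, F, G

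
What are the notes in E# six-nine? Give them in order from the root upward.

E# six-nine: six-nine on E-sharp.
root → E-sharp
3rd (major 3rd) → G-double-sharp
5th (perfect 5th) → B-sharp
6th (major 6th) → C-double-sharp
9th (major 9th) → F-double-sharp

E-sharp  G-double-sharp  B-sharp  C-double-sharp  F-double-sharp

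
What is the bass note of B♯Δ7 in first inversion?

B♯Δ7 in root position is B♯–D𝄪–F𝄪–A𝄪.
First inversion places the third in the bass, which is D𝄪.

D𝄪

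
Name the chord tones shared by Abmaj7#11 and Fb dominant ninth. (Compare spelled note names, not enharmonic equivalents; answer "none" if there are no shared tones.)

Ab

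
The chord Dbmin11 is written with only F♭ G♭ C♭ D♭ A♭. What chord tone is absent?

E♭

The full Dbmin11 chord is D♭, F♭, A♭, C♭, E♭, G♭.
Comparing with the voicing, the major 9th (9th) — E♭ — is absent.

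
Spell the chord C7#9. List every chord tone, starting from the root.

Root C, quality dominant seventh sharp nine:
C — root
E — major 3rd
G — perfect 5th
Bb — minor 7th
D# — augmented 9th

C, E, G, Bb, D#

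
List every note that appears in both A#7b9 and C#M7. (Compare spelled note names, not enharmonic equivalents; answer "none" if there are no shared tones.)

A#7b9: A# C## E# G# B
C#M7: C# E# G# B#
Common to both → E#, G#.

E#, G#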